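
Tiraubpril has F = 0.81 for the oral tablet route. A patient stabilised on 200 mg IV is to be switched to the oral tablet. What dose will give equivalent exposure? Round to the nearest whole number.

D_oral = 247 mg

For equal systemic exposure: F × D_ev = D_iv
D_ev = D_iv / F = 200 / 0.81 = 246.914 mg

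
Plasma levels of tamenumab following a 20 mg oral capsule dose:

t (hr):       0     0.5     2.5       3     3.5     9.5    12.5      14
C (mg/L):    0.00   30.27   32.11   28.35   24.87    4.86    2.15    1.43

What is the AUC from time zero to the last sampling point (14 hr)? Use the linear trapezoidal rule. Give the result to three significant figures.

Trapezoidal AUC_0→14:
  [0→0.5]: (0.00+30.27)/2 × 0.5 = 7.5675
  [0.5→2.5]: (30.27+32.11)/2 × 2 = 62.38
  [2.5→3]: (32.11+28.35)/2 × 0.5 = 15.115
  [3→3.5]: (28.35+24.87)/2 × 0.5 = 13.305
  [3.5→9.5]: (24.87+4.86)/2 × 6 = 89.19
  [9.5→12.5]: (4.86+2.15)/2 × 3 = 10.515
  [12.5→14]: (2.15+1.43)/2 × 1.5 = 2.685
  Sum = 200.7575 mg/L·hr

AUC = 201 mg/L·hr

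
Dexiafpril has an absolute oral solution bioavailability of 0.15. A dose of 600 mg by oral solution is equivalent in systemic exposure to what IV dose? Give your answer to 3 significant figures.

D_iv = 90.0 mg

Systemic exposure from an extravascular dose = F × D_ev, so the equivalent IV dose is F × D_ev.
D_iv = F × D_ev = 0.15 × 600 = 90 mg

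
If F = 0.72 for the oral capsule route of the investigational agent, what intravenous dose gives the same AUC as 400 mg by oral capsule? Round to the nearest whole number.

D_iv = 288 mg

Systemic exposure from an extravascular dose = F × D_ev, so the equivalent IV dose is F × D_ev.
D_iv = F × D_ev = 0.72 × 400 = 288 mg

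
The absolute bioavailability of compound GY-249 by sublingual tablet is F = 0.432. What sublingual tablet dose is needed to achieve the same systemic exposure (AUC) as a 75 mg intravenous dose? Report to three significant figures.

D_sublingual = 174 mg

For equal systemic exposure: F × D_ev = D_iv
D_ev = D_iv / F = 75 / 0.432 = 173.611 mg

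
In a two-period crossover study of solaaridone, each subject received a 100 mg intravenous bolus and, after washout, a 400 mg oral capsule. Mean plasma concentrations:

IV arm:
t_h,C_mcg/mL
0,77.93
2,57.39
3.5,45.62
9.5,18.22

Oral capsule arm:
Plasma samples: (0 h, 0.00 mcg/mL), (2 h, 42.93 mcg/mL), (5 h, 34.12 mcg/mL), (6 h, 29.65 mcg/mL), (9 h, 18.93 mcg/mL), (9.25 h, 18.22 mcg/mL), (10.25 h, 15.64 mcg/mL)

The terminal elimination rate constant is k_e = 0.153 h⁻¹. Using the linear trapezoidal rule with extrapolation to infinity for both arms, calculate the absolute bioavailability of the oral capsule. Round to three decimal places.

Trapezoidal AUC_0→9.5 (IV):
  [0→2]: (77.93+57.39)/2 × 2 = 135.32
  [2→3.5]: (57.39+45.62)/2 × 1.5 = 77.2575
  [3.5→9.5]: (45.62+18.22)/2 × 6 = 191.52
  Sum = 404.0975 mcg/mL·h
IV tail: 18.22/0.153 = 119.085; AUC_iv,0→∞ = 404.0975 + 119.085 = 523.1825 mcg/mL·h
Trapezoidal AUC_0→10.25 (oral capsule):
  [0→2]: (0.00+42.93)/2 × 2 = 42.93
  [2→5]: (42.93+34.12)/2 × 3 = 115.575
  [5→6]: (34.12+29.65)/2 × 1 = 31.885
  [6→9]: (29.65+18.93)/2 × 3 = 72.87
  [9→9.25]: (18.93+18.22)/2 × 0.25 = 4.64375
  [9.25→10.25]: (18.22+15.64)/2 × 1 = 16.93
  Sum = 284.83375 mcg/mL·h
oral capsule tail: 15.64/0.153 = 102.222; AUC_ev,0→∞ = 284.83375 + 102.222 = 387.05575 mcg/mL·h
F = (AUC_ev/D_ev)/(AUC_iv/D_iv) = (387.05575/400)/(523.1825/100) = 0.967639/5.231825 = 0.1850

F = 0.185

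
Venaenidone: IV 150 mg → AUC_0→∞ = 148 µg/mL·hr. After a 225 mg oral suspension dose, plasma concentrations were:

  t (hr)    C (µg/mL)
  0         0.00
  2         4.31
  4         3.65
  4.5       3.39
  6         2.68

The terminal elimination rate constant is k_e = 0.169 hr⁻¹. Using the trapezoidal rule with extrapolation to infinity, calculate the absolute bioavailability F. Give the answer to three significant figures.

Trapezoidal AUC_0→6 (oral suspension):
  [0→2]: (0.00+4.31)/2 × 2 = 4.31
  [2→4]: (4.31+3.65)/2 × 2 = 7.96
  [4→4.5]: (3.65+3.39)/2 × 0.5 = 1.76
  [4.5→6]: (3.39+2.68)/2 × 1.5 = 4.5525
  Sum = 18.5825 µg/mL·hr
Tail: C_last/k_e = 2.68/0.169 = 15.858
AUC_0→∞ (oral suspension) = 18.5825 + 15.858 = 34.4405 µg/mL·hr
F = (AUC_ev/D_ev)/(AUC_iv/D_iv) = (34.4405/225)/(148/150) = 0.153069/0.986667 = 0.1551

F = 0.155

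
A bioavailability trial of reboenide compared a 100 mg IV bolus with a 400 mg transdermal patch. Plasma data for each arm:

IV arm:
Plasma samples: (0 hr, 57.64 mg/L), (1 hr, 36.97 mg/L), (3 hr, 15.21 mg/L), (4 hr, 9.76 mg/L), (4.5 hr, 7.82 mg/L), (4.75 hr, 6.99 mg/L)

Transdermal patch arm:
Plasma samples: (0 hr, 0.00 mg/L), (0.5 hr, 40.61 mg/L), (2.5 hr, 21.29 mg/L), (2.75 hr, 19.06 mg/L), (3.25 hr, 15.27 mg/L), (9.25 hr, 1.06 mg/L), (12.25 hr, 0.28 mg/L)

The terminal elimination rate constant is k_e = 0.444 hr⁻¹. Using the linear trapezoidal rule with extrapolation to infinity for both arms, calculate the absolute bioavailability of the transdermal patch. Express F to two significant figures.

Trapezoidal AUC_0→4.75 (IV):
  [0→1]: (57.64+36.97)/2 × 1 = 47.305
  [1→3]: (36.97+15.21)/2 × 2 = 52.18
  [3→4]: (15.21+9.76)/2 × 1 = 12.485
  [4→4.5]: (9.76+7.82)/2 × 0.5 = 4.395
  [4.5→4.75]: (7.82+6.99)/2 × 0.25 = 1.85125
  Sum = 118.21625 mg/L·hr
IV tail: 6.99/0.444 = 15.743; AUC_iv,0→∞ = 118.21625 + 15.743 = 133.95925 mg/L·hr
Trapezoidal AUC_0→12.25 (transdermal patch):
  [0→0.5]: (0.00+40.61)/2 × 0.5 = 10.1525
  [0.5→2.5]: (40.61+21.29)/2 × 2 = 61.9
  [2.5→2.75]: (21.29+19.06)/2 × 0.25 = 5.04375
  [2.75→3.25]: (19.06+15.27)/2 × 0.5 = 8.5825
  [3.25→9.25]: (15.27+1.06)/2 × 6 = 48.99
  [9.25→12.25]: (1.06+0.28)/2 × 3 = 2.01
  Sum = 136.67875 mg/L·hr
transdermal patch tail: 0.28/0.444 = 0.631; AUC_ev,0→∞ = 136.67875 + 0.631 = 137.30975 mg/L·hr
F = (AUC_ev/D_ev)/(AUC_iv/D_iv) = (137.30975/400)/(133.95925/100) = 0.343274/1.3395925 = 0.2563

F = 0.26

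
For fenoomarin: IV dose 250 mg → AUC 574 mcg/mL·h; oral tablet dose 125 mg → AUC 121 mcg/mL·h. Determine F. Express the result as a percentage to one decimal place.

F = 42.2%

F = (AUC_ev / D_ev) / (AUC_iv / D_iv)
  = (121/125) / (574/250)
  = 0.968 / 2.296 = 0.4216
  = 42.16%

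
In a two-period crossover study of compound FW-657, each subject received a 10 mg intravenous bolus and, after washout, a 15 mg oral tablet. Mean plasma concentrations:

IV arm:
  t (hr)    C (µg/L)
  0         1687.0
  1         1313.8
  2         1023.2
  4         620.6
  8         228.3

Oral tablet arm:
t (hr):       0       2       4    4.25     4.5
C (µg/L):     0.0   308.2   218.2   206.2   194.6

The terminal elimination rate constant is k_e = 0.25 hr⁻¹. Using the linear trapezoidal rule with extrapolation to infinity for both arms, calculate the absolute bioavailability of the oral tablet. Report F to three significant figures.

Trapezoidal AUC_0→8 (IV):
  [0→1]: (1687.0+1313.8)/2 × 1 = 1500.4
  [1→2]: (1313.8+1023.2)/2 × 1 = 1168.5
  [2→4]: (1023.2+620.6)/2 × 2 = 1643.8
  [4→8]: (620.6+228.3)/2 × 4 = 1697.8
  Sum = 6010.5 µg/L·hr
IV tail: 228.3/0.25 = 913.200; AUC_iv,0→∞ = 6010.5 + 913.200 = 6923.7 µg/L·hr
Trapezoidal AUC_0→4.5 (oral tablet):
  [0→2]: (0.0+308.2)/2 × 2 = 308.2
  [2→4]: (308.2+218.2)/2 × 2 = 526.4
  [4→4.25]: (218.2+206.2)/2 × 0.25 = 53.05
  [4.25→4.5]: (206.2+194.6)/2 × 0.25 = 50.1
  Sum = 937.75 µg/L·hr
oral tablet tail: 194.6/0.25 = 778.400; AUC_ev,0→∞ = 937.75 + 778.400 = 1716.15 µg/L·hr
F = (AUC_ev/D_ev)/(AUC_iv/D_iv) = (1716.15/15)/(6923.7/10) = 114.41/692.37 = 0.1652

F = 0.165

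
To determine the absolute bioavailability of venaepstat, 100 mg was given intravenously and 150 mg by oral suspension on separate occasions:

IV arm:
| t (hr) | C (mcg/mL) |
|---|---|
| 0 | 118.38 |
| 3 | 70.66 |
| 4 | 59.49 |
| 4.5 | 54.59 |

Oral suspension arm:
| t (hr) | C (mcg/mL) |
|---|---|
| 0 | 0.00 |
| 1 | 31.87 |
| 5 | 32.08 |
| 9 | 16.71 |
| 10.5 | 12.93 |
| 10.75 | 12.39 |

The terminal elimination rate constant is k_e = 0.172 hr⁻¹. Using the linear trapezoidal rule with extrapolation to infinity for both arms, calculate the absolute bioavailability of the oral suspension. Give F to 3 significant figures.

F = 0.325

Trapezoidal AUC_0→4.5 (IV):
  [0→3]: (118.38+70.66)/2 × 3 = 283.56
  [3→4]: (70.66+59.49)/2 × 1 = 65.075
  [4→4.5]: (59.49+54.59)/2 × 0.5 = 28.52
  Sum = 377.155 mcg/mL·hr
IV tail: 54.59/0.172 = 317.384; AUC_iv,0→∞ = 377.155 + 317.384 = 694.539 mcg/mL·hr
Trapezoidal AUC_0→10.75 (oral suspension):
  [0→1]: (0.00+31.87)/2 × 1 = 15.935
  [1→5]: (31.87+32.08)/2 × 4 = 127.9
  [5→9]: (32.08+16.71)/2 × 4 = 97.58
  [9→10.5]: (16.71+12.93)/2 × 1.5 = 22.23
  [10.5→10.75]: (12.93+12.39)/2 × 0.25 = 3.165
  Sum = 266.81 mcg/mL·hr
oral suspension tail: 12.39/0.172 = 72.035; AUC_ev,0→∞ = 266.81 + 72.035 = 338.845 mcg/mL·hr
F = (AUC_ev/D_ev)/(AUC_iv/D_iv) = (338.845/150)/(694.539/100) = 2.25897/6.94539 = 0.3252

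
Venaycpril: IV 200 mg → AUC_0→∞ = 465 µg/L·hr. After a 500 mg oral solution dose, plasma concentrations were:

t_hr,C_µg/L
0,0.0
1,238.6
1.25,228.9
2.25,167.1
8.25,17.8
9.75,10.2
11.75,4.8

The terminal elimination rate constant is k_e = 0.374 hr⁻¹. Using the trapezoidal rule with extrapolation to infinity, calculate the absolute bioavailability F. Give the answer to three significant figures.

Trapezoidal AUC_0→11.75 (oral solution):
  [0→1]: (0.0+238.6)/2 × 1 = 119.3
  [1→1.25]: (238.6+228.9)/2 × 0.25 = 58.4375
  [1.25→2.25]: (228.9+167.1)/2 × 1 = 198.0
  [2.25→8.25]: (167.1+17.8)/2 × 6 = 554.7
  [8.25→9.75]: (17.8+10.2)/2 × 1.5 = 21.0
  [9.75→11.75]: (10.2+4.8)/2 × 2 = 15.0
  Sum = 966.4375 µg/L·hr
Tail: C_last/k_e = 4.8/0.374 = 12.834
AUC_0→∞ (oral solution) = 966.4375 + 12.834 = 979.2715 µg/L·hr
F = (AUC_ev/D_ev)/(AUC_iv/D_iv) = (979.2715/500)/(465/200) = 1.958543/2.325 = 0.8424

F = 0.842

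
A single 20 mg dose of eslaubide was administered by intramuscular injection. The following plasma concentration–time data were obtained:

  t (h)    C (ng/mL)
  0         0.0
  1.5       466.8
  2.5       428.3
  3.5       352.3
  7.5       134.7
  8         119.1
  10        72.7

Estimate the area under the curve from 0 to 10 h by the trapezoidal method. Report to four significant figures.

AUC = 2417 ng/mL·h

Trapezoidal AUC_0→10:
  [0→1.5]: (0.0+466.8)/2 × 1.5 = 350.1
  [1.5→2.5]: (466.8+428.3)/2 × 1 = 447.55
  [2.5→3.5]: (428.3+352.3)/2 × 1 = 390.3
  [3.5→7.5]: (352.3+134.7)/2 × 4 = 974.0
  [7.5→8]: (134.7+119.1)/2 × 0.5 = 63.45
  [8→10]: (119.1+72.7)/2 × 2 = 191.8
  Sum = 2417.2 ng/mL·h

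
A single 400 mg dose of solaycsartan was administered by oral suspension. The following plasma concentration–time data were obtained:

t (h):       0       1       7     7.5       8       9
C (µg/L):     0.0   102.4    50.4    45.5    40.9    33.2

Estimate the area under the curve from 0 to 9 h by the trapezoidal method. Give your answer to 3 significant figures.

AUC = 592 µg/L·h

Trapezoidal AUC_0→9:
  [0→1]: (0.0+102.4)/2 × 1 = 51.2
  [1→7]: (102.4+50.4)/2 × 6 = 458.4
  [7→7.5]: (50.4+45.5)/2 × 0.5 = 23.975
  [7.5→8]: (45.5+40.9)/2 × 0.5 = 21.6
  [8→9]: (40.9+33.2)/2 × 1 = 37.05
  Sum = 592.225 µg/L·h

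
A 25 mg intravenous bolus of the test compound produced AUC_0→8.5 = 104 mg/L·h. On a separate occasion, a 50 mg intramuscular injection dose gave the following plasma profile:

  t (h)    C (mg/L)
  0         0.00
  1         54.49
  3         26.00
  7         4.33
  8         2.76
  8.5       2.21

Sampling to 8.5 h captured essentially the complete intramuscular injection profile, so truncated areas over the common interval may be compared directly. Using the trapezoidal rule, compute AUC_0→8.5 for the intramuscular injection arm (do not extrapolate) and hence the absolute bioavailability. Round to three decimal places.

Trapezoidal AUC_0→8.5 (intramuscular injection):
  [0→1]: (0.00+54.49)/2 × 1 = 27.245
  [1→3]: (54.49+26.00)/2 × 2 = 80.49
  [3→7]: (26.00+4.33)/2 × 4 = 60.66
  [7→8]: (4.33+2.76)/2 × 1 = 3.545
  [8→8.5]: (2.76+2.21)/2 × 0.5 = 1.2425
  Sum = 173.1825 mg/L·h
F = (AUC_ev/D_ev)/(AUC_iv/D_iv) = (173.1825/50)/(104/25) = 3.46365/4.16 = 0.8326

F = 0.833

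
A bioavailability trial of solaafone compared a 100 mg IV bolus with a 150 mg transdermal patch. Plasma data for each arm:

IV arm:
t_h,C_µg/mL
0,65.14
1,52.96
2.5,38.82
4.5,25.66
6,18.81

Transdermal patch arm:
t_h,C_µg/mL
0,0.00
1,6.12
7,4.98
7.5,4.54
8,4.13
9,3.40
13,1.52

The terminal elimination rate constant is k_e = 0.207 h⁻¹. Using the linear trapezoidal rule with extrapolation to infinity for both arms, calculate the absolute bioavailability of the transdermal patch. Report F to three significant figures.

Trapezoidal AUC_0→6 (IV):
  [0→1]: (65.14+52.96)/2 × 1 = 59.05
  [1→2.5]: (52.96+38.82)/2 × 1.5 = 68.835
  [2.5→4.5]: (38.82+25.66)/2 × 2 = 64.48
  [4.5→6]: (25.66+18.81)/2 × 1.5 = 33.3525
  Sum = 225.7175 µg/mL·h
IV tail: 18.81/0.207 = 90.870; AUC_iv,0→∞ = 225.7175 + 90.870 = 316.5875 µg/mL·h
Trapezoidal AUC_0→13 (transdermal patch):
  [0→1]: (0.00+6.12)/2 × 1 = 3.06
  [1→7]: (6.12+4.98)/2 × 6 = 33.3
  [7→7.5]: (4.98+4.54)/2 × 0.5 = 2.38
  [7.5→8]: (4.54+4.13)/2 × 0.5 = 2.1675
  [8→9]: (4.13+3.40)/2 × 1 = 3.765
  [9→13]: (3.40+1.52)/2 × 4 = 9.84
  Sum = 54.5125 µg/mL·h
transdermal patch tail: 1.52/0.207 = 7.343; AUC_ev,0→∞ = 54.5125 + 7.343 = 61.8555 µg/mL·h
F = (AUC_ev/D_ev)/(AUC_iv/D_iv) = (61.8555/150)/(316.5875/100) = 0.41237/3.165875 = 0.1303

F = 0.130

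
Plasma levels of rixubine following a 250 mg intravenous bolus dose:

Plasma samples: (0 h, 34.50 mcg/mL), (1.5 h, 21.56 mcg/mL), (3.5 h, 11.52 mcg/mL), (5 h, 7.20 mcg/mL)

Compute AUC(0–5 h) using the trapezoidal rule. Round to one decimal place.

Trapezoidal AUC_0→5:
  [0→1.5]: (34.50+21.56)/2 × 1.5 = 42.045
  [1.5→3.5]: (21.56+11.52)/2 × 2 = 33.08
  [3.5→5]: (11.52+7.20)/2 × 1.5 = 14.04
  Sum = 89.165 mcg/mL·h

AUC = 89.2 mcg/mL·h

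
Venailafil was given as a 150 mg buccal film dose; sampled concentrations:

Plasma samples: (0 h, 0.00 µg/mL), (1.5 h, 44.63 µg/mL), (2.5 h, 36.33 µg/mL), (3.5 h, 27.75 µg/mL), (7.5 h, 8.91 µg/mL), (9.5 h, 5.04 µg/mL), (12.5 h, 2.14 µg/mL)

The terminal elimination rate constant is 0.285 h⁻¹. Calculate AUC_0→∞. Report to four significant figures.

AUC = 211.5 µg/mL·h

Trapezoidal AUC_0→12.5:
  [0→1.5]: (0.00+44.63)/2 × 1.5 = 33.4725
  [1.5→2.5]: (44.63+36.33)/2 × 1 = 40.48
  [2.5→3.5]: (36.33+27.75)/2 × 1 = 32.04
  [3.5→7.5]: (27.75+8.91)/2 × 4 = 73.32
  [7.5→9.5]: (8.91+5.04)/2 × 2 = 13.95
  [9.5→12.5]: (5.04+2.14)/2 × 3 = 10.77
  Sum = 204.0325 µg/mL·h
Extrapolated tail: C_last / k_e = 2.14 / 0.285 = 7.509
AUC_0→∞ = 204.0325 + 7.509 = 211.5415 µg/mL·h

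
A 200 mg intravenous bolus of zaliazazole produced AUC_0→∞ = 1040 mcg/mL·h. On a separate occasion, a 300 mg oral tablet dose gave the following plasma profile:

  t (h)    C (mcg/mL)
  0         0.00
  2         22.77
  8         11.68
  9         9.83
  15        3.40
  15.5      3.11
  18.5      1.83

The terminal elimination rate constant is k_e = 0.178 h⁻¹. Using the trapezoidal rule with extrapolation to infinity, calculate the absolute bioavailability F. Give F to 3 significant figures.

F = 0.126

Trapezoidal AUC_0→18.5 (oral tablet):
  [0→2]: (0.00+22.77)/2 × 2 = 22.77
  [2→8]: (22.77+11.68)/2 × 6 = 103.35
  [8→9]: (11.68+9.83)/2 × 1 = 10.755
  [9→15]: (9.83+3.40)/2 × 6 = 39.69
  [15→15.5]: (3.40+3.11)/2 × 0.5 = 1.6275
  [15.5→18.5]: (3.11+1.83)/2 × 3 = 7.41
  Sum = 185.6025 mcg/mL·h
Tail: C_last/k_e = 1.83/0.178 = 10.281
AUC_0→∞ (oral tablet) = 185.6025 + 10.281 = 195.8835 mcg/mL·h
F = (AUC_ev/D_ev)/(AUC_iv/D_iv) = (195.8835/300)/(1040/200) = 0.652945/5.2 = 0.1256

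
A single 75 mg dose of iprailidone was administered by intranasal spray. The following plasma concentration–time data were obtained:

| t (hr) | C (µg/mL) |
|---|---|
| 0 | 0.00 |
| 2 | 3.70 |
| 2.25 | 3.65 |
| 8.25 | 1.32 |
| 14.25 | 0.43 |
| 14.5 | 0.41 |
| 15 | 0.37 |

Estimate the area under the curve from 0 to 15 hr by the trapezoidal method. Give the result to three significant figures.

AUC = 25.1 µg/mL·hr

Trapezoidal AUC_0→15:
  [0→2]: (0.00+3.70)/2 × 2 = 3.7
  [2→2.25]: (3.70+3.65)/2 × 0.25 = 0.91875
  [2.25→8.25]: (3.65+1.32)/2 × 6 = 14.91
  [8.25→14.25]: (1.32+0.43)/2 × 6 = 5.25
  [14.25→14.5]: (0.43+0.41)/2 × 0.25 = 0.105
  [14.5→15]: (0.41+0.37)/2 × 0.5 = 0.195
  Sum = 25.07875 µg/mL·hr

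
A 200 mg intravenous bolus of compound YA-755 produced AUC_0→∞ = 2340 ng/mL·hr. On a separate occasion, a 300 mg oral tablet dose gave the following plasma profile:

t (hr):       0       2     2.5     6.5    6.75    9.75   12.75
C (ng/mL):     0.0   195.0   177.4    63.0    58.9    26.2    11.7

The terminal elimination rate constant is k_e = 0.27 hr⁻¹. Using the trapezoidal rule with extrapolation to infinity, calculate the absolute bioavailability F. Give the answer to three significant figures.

Trapezoidal AUC_0→12.75 (oral tablet):
  [0→2]: (0.0+195.0)/2 × 2 = 195.0
  [2→2.5]: (195.0+177.4)/2 × 0.5 = 93.1
  [2.5→6.5]: (177.4+63.0)/2 × 4 = 480.8
  [6.5→6.75]: (63.0+58.9)/2 × 0.25 = 15.2375
  [6.75→9.75]: (58.9+26.2)/2 × 3 = 127.65
  [9.75→12.75]: (26.2+11.7)/2 × 3 = 56.85
  Sum = 968.6375 ng/mL·hr
Tail: C_last/k_e = 11.7/0.27 = 43.333
AUC_0→∞ (oral tablet) = 968.6375 + 43.333 = 1011.9705 ng/mL·hr
F = (AUC_ev/D_ev)/(AUC_iv/D_iv) = (1011.9705/300)/(2340/200) = 3.373235/11.7 = 0.2883

F = 0.288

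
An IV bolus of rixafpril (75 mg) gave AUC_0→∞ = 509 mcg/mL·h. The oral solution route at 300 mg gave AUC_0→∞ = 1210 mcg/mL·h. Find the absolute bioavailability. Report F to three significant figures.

F = 0.594

F = (AUC_ev / D_ev) / (AUC_iv / D_iv)
  = (1210/300) / (509/75)
  = 4.03333 / 6.78667 = 0.5943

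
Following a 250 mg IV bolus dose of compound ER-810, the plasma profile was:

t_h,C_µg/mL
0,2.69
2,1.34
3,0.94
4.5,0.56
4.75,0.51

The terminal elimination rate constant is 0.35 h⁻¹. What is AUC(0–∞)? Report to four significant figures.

Trapezoidal AUC_0→4.75:
  [0→2]: (2.69+1.34)/2 × 2 = 4.03
  [2→3]: (1.34+0.94)/2 × 1 = 1.14
  [3→4.5]: (0.94+0.56)/2 × 1.5 = 1.125
  [4.5→4.75]: (0.56+0.51)/2 × 0.25 = 0.13375
  Sum = 6.42875 µg/mL·h
Extrapolated tail: C_last / k_e = 0.51 / 0.35 = 1.457
AUC_0→∞ = 6.42875 + 1.457 = 7.88575 µg/mL·h

AUC = 7.886 µg/mL·h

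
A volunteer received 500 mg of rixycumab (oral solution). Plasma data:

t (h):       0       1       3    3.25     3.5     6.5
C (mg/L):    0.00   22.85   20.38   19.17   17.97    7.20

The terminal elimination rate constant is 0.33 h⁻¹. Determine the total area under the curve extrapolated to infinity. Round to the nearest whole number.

Trapezoidal AUC_0→6.5:
  [0→1]: (0.00+22.85)/2 × 1 = 11.425
  [1→3]: (22.85+20.38)/2 × 2 = 43.23
  [3→3.25]: (20.38+19.17)/2 × 0.25 = 4.94375
  [3.25→3.5]: (19.17+17.97)/2 × 0.25 = 4.6425
  [3.5→6.5]: (17.97+7.20)/2 × 3 = 37.755
  Sum = 101.99625 mg/L·h
Extrapolated tail: C_last / k_e = 7.20 / 0.33 = 21.818
AUC_0→∞ = 101.99625 + 21.818 = 123.81425 mg/L·h

AUC = 124 mg/L·h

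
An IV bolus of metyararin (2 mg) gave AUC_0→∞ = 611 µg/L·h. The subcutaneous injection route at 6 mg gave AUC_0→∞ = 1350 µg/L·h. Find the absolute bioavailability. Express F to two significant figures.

F = 0.74

F = (AUC_ev / D_ev) / (AUC_iv / D_iv)
  = (1350/6) / (611/2)
  = 225 / 305.5 = 0.7365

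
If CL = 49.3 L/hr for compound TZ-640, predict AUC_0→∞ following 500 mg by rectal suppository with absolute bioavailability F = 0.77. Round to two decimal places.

AUC = 7.81 mg/L·hr

AUC_0→∞ = F × Dose / CL
        = 0.77 × 500 / 49.3 = 7.80933 mg/L·hr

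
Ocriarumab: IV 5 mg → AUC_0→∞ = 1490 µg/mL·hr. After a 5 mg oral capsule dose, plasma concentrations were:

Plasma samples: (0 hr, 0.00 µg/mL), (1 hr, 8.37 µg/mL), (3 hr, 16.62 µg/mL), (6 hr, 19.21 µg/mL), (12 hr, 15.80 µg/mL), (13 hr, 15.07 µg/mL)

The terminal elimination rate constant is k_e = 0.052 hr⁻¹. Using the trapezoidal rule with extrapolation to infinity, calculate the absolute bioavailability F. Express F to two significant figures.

F = 0.33

Trapezoidal AUC_0→13 (oral capsule):
  [0→1]: (0.00+8.37)/2 × 1 = 4.185
  [1→3]: (8.37+16.62)/2 × 2 = 24.99
  [3→6]: (16.62+19.21)/2 × 3 = 53.745
  [6→12]: (19.21+15.80)/2 × 6 = 105.03
  [12→13]: (15.80+15.07)/2 × 1 = 15.435
  Sum = 203.385 µg/mL·hr
Tail: C_last/k_e = 15.07/0.052 = 289.808
AUC_0→∞ (oral capsule) = 203.385 + 289.808 = 493.193 µg/mL·hr
F = (AUC_ev/D_ev)/(AUC_iv/D_iv) = (493.193/5)/(1490/5) = 98.6386/298 = 0.3310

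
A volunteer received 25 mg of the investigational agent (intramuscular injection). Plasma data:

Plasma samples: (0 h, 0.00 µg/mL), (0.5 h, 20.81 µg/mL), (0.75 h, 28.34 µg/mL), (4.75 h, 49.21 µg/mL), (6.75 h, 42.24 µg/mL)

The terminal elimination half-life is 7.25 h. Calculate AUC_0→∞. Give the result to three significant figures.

Trapezoidal AUC_0→6.75:
  [0→0.5]: (0.00+20.81)/2 × 0.5 = 5.2025
  [0.5→0.75]: (20.81+28.34)/2 × 0.25 = 6.14375
  [0.75→4.75]: (28.34+49.21)/2 × 4 = 155.1
  [4.75→6.75]: (49.21+42.24)/2 × 2 = 91.45
  Sum = 257.89625 µg/mL·h
k_e = ln2 / t½ = 0.693147 / 7.25 = 0.0956 h^-1
Extrapolated tail: C_last / k_e = 42.24 / 0.0956 = 441.841
AUC_0→∞ = 257.89625 + 441.841 = 699.73725 µg/mL·h

AUC = 700 µg/mL·h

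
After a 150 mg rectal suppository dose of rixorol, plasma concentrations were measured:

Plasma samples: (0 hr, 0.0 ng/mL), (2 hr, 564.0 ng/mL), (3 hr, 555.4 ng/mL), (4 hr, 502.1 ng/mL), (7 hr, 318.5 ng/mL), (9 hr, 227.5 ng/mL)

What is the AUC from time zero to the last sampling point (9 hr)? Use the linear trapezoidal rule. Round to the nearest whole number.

Trapezoidal AUC_0→9:
  [0→2]: (0.0+564.0)/2 × 2 = 564.0
  [2→3]: (564.0+555.4)/2 × 1 = 559.7
  [3→4]: (555.4+502.1)/2 × 1 = 528.75
  [4→7]: (502.1+318.5)/2 × 3 = 1230.9
  [7→9]: (318.5+227.5)/2 × 2 = 546.0
  Sum = 3429.35 ng/mL·hr

AUC = 3429 ng/mL·hr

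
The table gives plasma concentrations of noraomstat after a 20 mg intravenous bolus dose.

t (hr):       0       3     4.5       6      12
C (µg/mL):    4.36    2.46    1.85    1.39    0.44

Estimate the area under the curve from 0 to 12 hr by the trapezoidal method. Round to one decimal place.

AUC = 21.4 µg/mL·hr

Trapezoidal AUC_0→12:
  [0→3]: (4.36+2.46)/2 × 3 = 10.23
  [3→4.5]: (2.46+1.85)/2 × 1.5 = 3.2325
  [4.5→6]: (1.85+1.39)/2 × 1.5 = 2.43
  [6→12]: (1.39+0.44)/2 × 6 = 5.49
  Sum = 21.3825 µg/mL·hr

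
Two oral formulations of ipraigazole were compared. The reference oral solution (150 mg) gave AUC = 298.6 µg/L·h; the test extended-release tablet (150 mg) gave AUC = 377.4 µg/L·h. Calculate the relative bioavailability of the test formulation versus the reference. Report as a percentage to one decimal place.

F_rel = (AUC_test/D_test) / (AUC_ref/D_ref)
      = (377.4/150) / (298.6/150)
      = 2.516 / 1.99067 = 1.2639 = 126.39%

F_rel = 126.4%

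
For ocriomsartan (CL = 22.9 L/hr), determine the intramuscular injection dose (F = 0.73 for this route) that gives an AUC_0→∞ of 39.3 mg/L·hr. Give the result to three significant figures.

Dose = CL × AUC_0→∞ / F
     = 22.9 × 39.3 / 0.73 = 1232.84 mg

Dose = 1230 mg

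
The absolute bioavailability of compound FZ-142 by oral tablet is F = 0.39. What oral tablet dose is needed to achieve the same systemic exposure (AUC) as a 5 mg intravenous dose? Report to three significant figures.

D_oral = 12.8 mg

For equal systemic exposure: F × D_ev = D_iv
D_ev = D_iv / F = 5 / 0.39 = 12.8205 mg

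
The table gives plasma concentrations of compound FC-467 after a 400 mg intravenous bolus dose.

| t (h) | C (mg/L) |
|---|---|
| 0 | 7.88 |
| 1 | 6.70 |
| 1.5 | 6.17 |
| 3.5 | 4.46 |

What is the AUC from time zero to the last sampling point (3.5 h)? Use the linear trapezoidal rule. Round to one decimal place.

AUC = 21.1 mg/L·h

Trapezoidal AUC_0→3.5:
  [0→1]: (7.88+6.70)/2 × 1 = 7.29
  [1→1.5]: (6.70+6.17)/2 × 0.5 = 3.2175
  [1.5→3.5]: (6.17+4.46)/2 × 2 = 10.63
  Sum = 21.1375 mg/L·h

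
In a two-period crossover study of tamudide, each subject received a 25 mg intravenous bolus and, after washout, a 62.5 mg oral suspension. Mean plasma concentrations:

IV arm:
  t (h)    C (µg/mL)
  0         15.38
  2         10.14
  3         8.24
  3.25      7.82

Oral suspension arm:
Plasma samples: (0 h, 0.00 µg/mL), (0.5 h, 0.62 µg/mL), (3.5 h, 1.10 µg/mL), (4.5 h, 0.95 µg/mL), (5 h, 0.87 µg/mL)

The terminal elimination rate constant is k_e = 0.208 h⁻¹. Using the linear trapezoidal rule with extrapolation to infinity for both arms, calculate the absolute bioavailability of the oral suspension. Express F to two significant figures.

Trapezoidal AUC_0→3.25 (IV):
  [0→2]: (15.38+10.14)/2 × 2 = 25.52
  [2→3]: (10.14+8.24)/2 × 1 = 9.19
  [3→3.25]: (8.24+7.82)/2 × 0.25 = 2.0075
  Sum = 36.7175 µg/mL·h
IV tail: 7.82/0.208 = 37.596; AUC_iv,0→∞ = 36.7175 + 37.596 = 74.3135 µg/mL·h
Trapezoidal AUC_0→5 (oral suspension):
  [0→0.5]: (0.00+0.62)/2 × 0.5 = 0.155
  [0.5→3.5]: (0.62+1.10)/2 × 3 = 2.58
  [3.5→4.5]: (1.10+0.95)/2 × 1 = 1.025
  [4.5→5]: (0.95+0.87)/2 × 0.5 = 0.455
  Sum = 4.215 µg/mL·h
oral suspension tail: 0.87/0.208 = 4.183; AUC_ev,0→∞ = 4.215 + 4.183 = 8.398 µg/mL·h
F = (AUC_ev/D_ev)/(AUC_iv/D_iv) = (8.398/62.5)/(74.3135/25) = 0.134368/2.97254 = 0.0452

F = 0.045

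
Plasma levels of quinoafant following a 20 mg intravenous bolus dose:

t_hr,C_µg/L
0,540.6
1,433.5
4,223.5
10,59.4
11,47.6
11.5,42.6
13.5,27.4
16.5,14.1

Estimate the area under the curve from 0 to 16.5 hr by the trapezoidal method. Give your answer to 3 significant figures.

AUC = 2530 µg/L·hr

Trapezoidal AUC_0→16.5:
  [0→1]: (540.6+433.5)/2 × 1 = 487.05
  [1→4]: (433.5+223.5)/2 × 3 = 985.5
  [4→10]: (223.5+59.4)/2 × 6 = 848.7
  [10→11]: (59.4+47.6)/2 × 1 = 53.5
  [11→11.5]: (47.6+42.6)/2 × 0.5 = 22.55
  [11.5→13.5]: (42.6+27.4)/2 × 2 = 70.0
  [13.5→16.5]: (27.4+14.1)/2 × 3 = 62.25
  Sum = 2529.55 µg/L·hr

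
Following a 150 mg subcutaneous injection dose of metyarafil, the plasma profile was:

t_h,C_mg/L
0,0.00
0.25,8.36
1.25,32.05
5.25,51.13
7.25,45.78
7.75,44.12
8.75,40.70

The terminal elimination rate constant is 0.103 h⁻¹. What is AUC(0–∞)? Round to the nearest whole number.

Trapezoidal AUC_0→8.75:
  [0→0.25]: (0.00+8.36)/2 × 0.25 = 1.045
  [0.25→1.25]: (8.36+32.05)/2 × 1 = 20.205
  [1.25→5.25]: (32.05+51.13)/2 × 4 = 166.36
  [5.25→7.25]: (51.13+45.78)/2 × 2 = 96.91
  [7.25→7.75]: (45.78+44.12)/2 × 0.5 = 22.475
  [7.75→8.75]: (44.12+40.70)/2 × 1 = 42.41
  Sum = 349.405 mg/L·h
Extrapolated tail: C_last / k_e = 40.70 / 0.103 = 395.146
AUC_0→∞ = 349.405 + 395.146 = 744.551 mg/L·h

AUC = 745 mg/L·h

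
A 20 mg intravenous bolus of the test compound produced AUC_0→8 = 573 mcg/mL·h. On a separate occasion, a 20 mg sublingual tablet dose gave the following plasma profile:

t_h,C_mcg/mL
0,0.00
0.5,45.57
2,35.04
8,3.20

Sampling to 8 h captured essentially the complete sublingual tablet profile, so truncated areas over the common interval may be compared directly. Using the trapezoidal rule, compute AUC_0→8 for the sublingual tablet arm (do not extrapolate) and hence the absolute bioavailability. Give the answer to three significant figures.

Trapezoidal AUC_0→8 (sublingual tablet):
  [0→0.5]: (0.00+45.57)/2 × 0.5 = 11.3925
  [0.5→2]: (45.57+35.04)/2 × 1.5 = 60.4575
  [2→8]: (35.04+3.20)/2 × 6 = 114.72
  Sum = 186.57 mcg/mL·h
F = (AUC_ev/D_ev)/(AUC_iv/D_iv) = (186.57/20)/(573/20) = 9.3285/28.65 = 0.3256

F = 0.326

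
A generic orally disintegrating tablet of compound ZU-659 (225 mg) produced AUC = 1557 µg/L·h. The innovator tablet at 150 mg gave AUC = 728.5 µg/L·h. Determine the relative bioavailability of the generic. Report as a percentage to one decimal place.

F_rel = (AUC_test/D_test) / (AUC_ref/D_ref)
      = (1557/225) / (728.5/150)
      = 6.92 / 4.85667 = 1.4248 = 142.48%

F_rel = 142.5%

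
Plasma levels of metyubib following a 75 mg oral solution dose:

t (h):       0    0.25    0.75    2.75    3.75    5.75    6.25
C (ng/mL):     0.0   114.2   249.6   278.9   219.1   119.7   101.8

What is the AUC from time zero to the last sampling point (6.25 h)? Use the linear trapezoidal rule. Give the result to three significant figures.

AUC = 1280 ng/mL·h

Trapezoidal AUC_0→6.25:
  [0→0.25]: (0.0+114.2)/2 × 0.25 = 14.275
  [0.25→0.75]: (114.2+249.6)/2 × 0.5 = 90.95
  [0.75→2.75]: (249.6+278.9)/2 × 2 = 528.5
  [2.75→3.75]: (278.9+219.1)/2 × 1 = 249.0
  [3.75→5.75]: (219.1+119.7)/2 × 2 = 338.8
  [5.75→6.25]: (119.7+101.8)/2 × 0.5 = 55.375
  Sum = 1276.9 ng/mL·h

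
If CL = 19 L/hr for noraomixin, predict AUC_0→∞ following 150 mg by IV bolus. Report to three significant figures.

AUC = 7.89 mg/L·hr

AUC_0→∞ = Dose_iv / CL
        = 150 / 19 = 7.89474 mg/L·hr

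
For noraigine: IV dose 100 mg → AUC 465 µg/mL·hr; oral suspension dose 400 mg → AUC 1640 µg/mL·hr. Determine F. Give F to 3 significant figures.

F = 0.882

F = (AUC_ev / D_ev) / (AUC_iv / D_iv)
  = (1640/400) / (465/100)
  = 4.1 / 4.65 = 0.8817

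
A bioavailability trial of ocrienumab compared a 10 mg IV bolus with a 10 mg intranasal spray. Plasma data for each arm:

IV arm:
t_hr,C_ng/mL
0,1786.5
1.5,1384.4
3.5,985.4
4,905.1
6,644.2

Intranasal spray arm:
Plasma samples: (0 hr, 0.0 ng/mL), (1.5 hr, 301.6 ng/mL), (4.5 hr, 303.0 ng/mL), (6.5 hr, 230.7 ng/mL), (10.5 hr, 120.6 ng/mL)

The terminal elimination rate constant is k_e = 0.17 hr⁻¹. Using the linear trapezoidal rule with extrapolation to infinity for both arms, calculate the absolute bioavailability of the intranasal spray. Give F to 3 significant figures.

F = 0.292

Trapezoidal AUC_0→6 (IV):
  [0→1.5]: (1786.5+1384.4)/2 × 1.5 = 2378.175
  [1.5→3.5]: (1384.4+985.4)/2 × 2 = 2369.8
  [3.5→4]: (985.4+905.1)/2 × 0.5 = 472.625
  [4→6]: (905.1+644.2)/2 × 2 = 1549.3
  Sum = 6769.9 ng/mL·hr
IV tail: 644.2/0.17 = 3789.412; AUC_iv,0→∞ = 6769.9 + 3789.412 = 10559.312 ng/mL·hr
Trapezoidal AUC_0→10.5 (intranasal spray):
  [0→1.5]: (0.0+301.6)/2 × 1.5 = 226.2
  [1.5→4.5]: (301.6+303.0)/2 × 3 = 906.9
  [4.5→6.5]: (303.0+230.7)/2 × 2 = 533.7
  [6.5→10.5]: (230.7+120.6)/2 × 4 = 702.6
  Sum = 2369.4 ng/mL·hr
intranasal spray tail: 120.6/0.17 = 709.412; AUC_ev,0→∞ = 2369.4 + 709.412 = 3078.812 ng/mL·hr
F = (AUC_ev/D_ev)/(AUC_iv/D_iv) = (3078.812/10)/(10559.312/10) = 307.8812/1055.9312 = 0.2916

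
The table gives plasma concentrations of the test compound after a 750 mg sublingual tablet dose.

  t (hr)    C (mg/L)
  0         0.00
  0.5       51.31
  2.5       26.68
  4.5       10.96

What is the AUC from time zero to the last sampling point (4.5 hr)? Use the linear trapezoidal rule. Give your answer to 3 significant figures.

AUC = 128 mg/L·hr

Trapezoidal AUC_0→4.5:
  [0→0.5]: (0.00+51.31)/2 × 0.5 = 12.8275
  [0.5→2.5]: (51.31+26.68)/2 × 2 = 77.99
  [2.5→4.5]: (26.68+10.96)/2 × 2 = 37.64
  Sum = 128.4575 mg/L·hr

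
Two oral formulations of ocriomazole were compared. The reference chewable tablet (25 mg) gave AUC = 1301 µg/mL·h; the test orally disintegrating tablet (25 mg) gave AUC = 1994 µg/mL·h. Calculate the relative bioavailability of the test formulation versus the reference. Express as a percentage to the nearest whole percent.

F_rel = (AUC_test/D_test) / (AUC_ref/D_ref)
      = (1994/25) / (1301/25)
      = 79.76 / 52.04 = 1.5327 = 153.27%

F_rel = 153%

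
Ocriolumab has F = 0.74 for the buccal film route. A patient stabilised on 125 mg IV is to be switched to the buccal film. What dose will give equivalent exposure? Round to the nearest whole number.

D_buccal = 169 mg

For equal systemic exposure: F × D_ev = D_iv
D_ev = D_iv / F = 125 / 0.74 = 168.919 mg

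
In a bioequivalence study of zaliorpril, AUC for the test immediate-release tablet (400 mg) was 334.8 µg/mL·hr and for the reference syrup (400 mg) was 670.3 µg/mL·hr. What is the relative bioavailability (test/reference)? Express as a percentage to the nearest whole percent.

F_rel = 50%

F_rel = (AUC_test/D_test) / (AUC_ref/D_ref)
      = (334.8/400) / (670.3/400)
      = 0.837 / 1.67575 = 0.4995 = 49.95%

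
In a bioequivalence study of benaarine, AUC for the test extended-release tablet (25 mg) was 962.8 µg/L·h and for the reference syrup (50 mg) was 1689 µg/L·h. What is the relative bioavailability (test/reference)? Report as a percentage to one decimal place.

F_rel = 114.0%

F_rel = (AUC_test/D_test) / (AUC_ref/D_ref)
      = (962.8/25) / (1689/50)
      = 38.512 / 33.78 = 1.1401 = 114.01%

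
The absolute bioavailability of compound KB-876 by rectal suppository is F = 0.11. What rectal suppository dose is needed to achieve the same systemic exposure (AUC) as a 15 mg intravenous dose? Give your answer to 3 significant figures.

For equal systemic exposure: F × D_ev = D_iv
D_ev = D_iv / F = 15 / 0.11 = 136.364 mg

D_rectal = 136 mg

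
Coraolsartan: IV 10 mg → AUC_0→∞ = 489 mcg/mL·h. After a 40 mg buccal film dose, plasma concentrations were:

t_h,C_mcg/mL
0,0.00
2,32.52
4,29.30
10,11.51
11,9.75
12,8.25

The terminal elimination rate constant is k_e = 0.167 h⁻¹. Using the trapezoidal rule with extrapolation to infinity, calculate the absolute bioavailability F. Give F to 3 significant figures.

Trapezoidal AUC_0→12 (buccal film):
  [0→2]: (0.00+32.52)/2 × 2 = 32.52
  [2→4]: (32.52+29.30)/2 × 2 = 61.82
  [4→10]: (29.30+11.51)/2 × 6 = 122.43
  [10→11]: (11.51+9.75)/2 × 1 = 10.63
  [11→12]: (9.75+8.25)/2 × 1 = 9.0
  Sum = 236.4 mcg/mL·h
Tail: C_last/k_e = 8.25/0.167 = 49.401
AUC_0→∞ (buccal film) = 236.4 + 49.401 = 285.801 mcg/mL·h
F = (AUC_ev/D_ev)/(AUC_iv/D_iv) = (285.801/40)/(489/10) = 7.145025/48.9 = 0.1461

F = 0.146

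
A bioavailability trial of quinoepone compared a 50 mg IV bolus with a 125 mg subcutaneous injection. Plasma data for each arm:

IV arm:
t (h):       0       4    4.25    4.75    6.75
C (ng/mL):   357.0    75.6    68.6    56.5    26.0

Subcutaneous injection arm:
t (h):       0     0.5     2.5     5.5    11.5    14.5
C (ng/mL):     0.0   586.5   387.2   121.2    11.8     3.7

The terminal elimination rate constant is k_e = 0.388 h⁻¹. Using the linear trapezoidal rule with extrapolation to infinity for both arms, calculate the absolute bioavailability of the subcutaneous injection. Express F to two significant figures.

Trapezoidal AUC_0→6.75 (IV):
  [0→4]: (357.0+75.6)/2 × 4 = 865.2
  [4→4.25]: (75.6+68.6)/2 × 0.25 = 18.025
  [4.25→4.75]: (68.6+56.5)/2 × 0.5 = 31.275
  [4.75→6.75]: (56.5+26.0)/2 × 2 = 82.5
  Sum = 997.0 ng/mL·h
IV tail: 26.0/0.388 = 67.010; AUC_iv,0→∞ = 997.0 + 67.010 = 1064.01 ng/mL·h
Trapezoidal AUC_0→14.5 (subcutaneous injection):
  [0→0.5]: (0.0+586.5)/2 × 0.5 = 146.625
  [0.5→2.5]: (586.5+387.2)/2 × 2 = 973.7
  [2.5→5.5]: (387.2+121.2)/2 × 3 = 762.6
  [5.5→11.5]: (121.2+11.8)/2 × 6 = 399.0
  [11.5→14.5]: (11.8+3.7)/2 × 3 = 23.25
  Sum = 2305.175 ng/mL·h
subcutaneous injection tail: 3.7/0.388 = 9.536; AUC_ev,0→∞ = 2305.175 + 9.536 = 2314.711 ng/mL·h
F = (AUC_ev/D_ev)/(AUC_iv/D_iv) = (2314.711/125)/(1064.01/50) = 18.517688/21.2802 = 0.8702

F = 0.87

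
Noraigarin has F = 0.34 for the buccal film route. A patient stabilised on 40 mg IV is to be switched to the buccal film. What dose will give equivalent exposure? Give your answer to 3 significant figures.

D_buccal = 118 mg

For equal systemic exposure: F × D_ev = D_iv
D_ev = D_iv / F = 40 / 0.34 = 117.647 mg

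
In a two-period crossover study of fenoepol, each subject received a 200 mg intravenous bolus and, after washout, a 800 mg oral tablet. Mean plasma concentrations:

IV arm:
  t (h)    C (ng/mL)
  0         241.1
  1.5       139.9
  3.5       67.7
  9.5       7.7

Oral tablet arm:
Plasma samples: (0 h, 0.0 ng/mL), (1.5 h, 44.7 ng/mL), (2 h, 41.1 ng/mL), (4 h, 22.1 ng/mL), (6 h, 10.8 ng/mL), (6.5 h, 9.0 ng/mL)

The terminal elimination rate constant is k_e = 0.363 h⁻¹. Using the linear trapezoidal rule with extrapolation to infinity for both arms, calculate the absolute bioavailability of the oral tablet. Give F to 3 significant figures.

F = 0.0610

Trapezoidal AUC_0→9.5 (IV):
  [0→1.5]: (241.1+139.9)/2 × 1.5 = 285.75
  [1.5→3.5]: (139.9+67.7)/2 × 2 = 207.6
  [3.5→9.5]: (67.7+7.7)/2 × 6 = 226.2
  Sum = 719.55 ng/mL·h
IV tail: 7.7/0.363 = 21.212; AUC_iv,0→∞ = 719.55 + 21.212 = 740.762 ng/mL·h
Trapezoidal AUC_0→6.5 (oral tablet):
  [0→1.5]: (0.0+44.7)/2 × 1.5 = 33.525
  [1.5→2]: (44.7+41.1)/2 × 0.5 = 21.45
  [2→4]: (41.1+22.1)/2 × 2 = 63.2
  [4→6]: (22.1+10.8)/2 × 2 = 32.9
  [6→6.5]: (10.8+9.0)/2 × 0.5 = 4.95
  Sum = 156.025 ng/mL·h
oral tablet tail: 9.0/0.363 = 24.793; AUC_ev,0→∞ = 156.025 + 24.793 = 180.818 ng/mL·h
F = (AUC_ev/D_ev)/(AUC_iv/D_iv) = (180.818/800)/(740.762/200) = 0.2260225/3.70381 = 0.0610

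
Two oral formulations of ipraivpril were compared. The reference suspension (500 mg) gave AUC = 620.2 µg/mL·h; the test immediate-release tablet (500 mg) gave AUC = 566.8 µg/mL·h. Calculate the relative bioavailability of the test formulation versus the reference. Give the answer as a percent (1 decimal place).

F_rel = (AUC_test/D_test) / (AUC_ref/D_ref)
      = (566.8/500) / (620.2/500)
      = 1.1336 / 1.2404 = 0.9139 = 91.39%

F_rel = 91.4%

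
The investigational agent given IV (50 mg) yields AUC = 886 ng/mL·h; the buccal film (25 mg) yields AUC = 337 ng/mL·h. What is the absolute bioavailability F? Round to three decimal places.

F = (AUC_ev / D_ev) / (AUC_iv / D_iv)
  = (337/25) / (886/50)
  = 13.48 / 17.72 = 0.7607

F = 0.761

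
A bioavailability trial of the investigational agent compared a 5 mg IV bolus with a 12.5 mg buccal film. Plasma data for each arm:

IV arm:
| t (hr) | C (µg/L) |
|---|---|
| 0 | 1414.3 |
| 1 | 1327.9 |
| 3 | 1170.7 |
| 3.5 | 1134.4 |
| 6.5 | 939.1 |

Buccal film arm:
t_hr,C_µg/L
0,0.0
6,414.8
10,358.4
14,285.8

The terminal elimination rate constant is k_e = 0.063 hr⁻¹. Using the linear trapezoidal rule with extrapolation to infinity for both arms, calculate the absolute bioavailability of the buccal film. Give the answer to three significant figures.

Trapezoidal AUC_0→6.5 (IV):
  [0→1]: (1414.3+1327.9)/2 × 1 = 1371.1
  [1→3]: (1327.9+1170.7)/2 × 2 = 2498.6
  [3→3.5]: (1170.7+1134.4)/2 × 0.5 = 576.275
  [3.5→6.5]: (1134.4+939.1)/2 × 3 = 3110.25
  Sum = 7556.225 µg/L·hr
IV tail: 939.1/0.063 = 14906.349; AUC_iv,0→∞ = 7556.225 + 14906.349 = 22462.574 µg/L·hr
Trapezoidal AUC_0→14 (buccal film):
  [0→6]: (0.0+414.8)/2 × 6 = 1244.4
  [6→10]: (414.8+358.4)/2 × 4 = 1546.4
  [10→14]: (358.4+285.8)/2 × 4 = 1288.4
  Sum = 4079.2 µg/L·hr
buccal film tail: 285.8/0.063 = 4536.508; AUC_ev,0→∞ = 4079.2 + 4536.508 = 8615.708 µg/L·hr
F = (AUC_ev/D_ev)/(AUC_iv/D_iv) = (8615.708/12.5)/(22462.574/5) = 689.25664/4492.5148 = 0.1534

F = 0.153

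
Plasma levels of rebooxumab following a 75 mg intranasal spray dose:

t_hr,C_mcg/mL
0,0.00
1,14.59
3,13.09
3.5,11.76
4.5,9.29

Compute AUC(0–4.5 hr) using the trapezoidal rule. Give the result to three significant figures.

Trapezoidal AUC_0→4.5:
  [0→1]: (0.00+14.59)/2 × 1 = 7.295
  [1→3]: (14.59+13.09)/2 × 2 = 27.68
  [3→3.5]: (13.09+11.76)/2 × 0.5 = 6.2125
  [3.5→4.5]: (11.76+9.29)/2 × 1 = 10.525
  Sum = 51.7125 mcg/mL·hr

AUC = 51.7 mcg/mL·hr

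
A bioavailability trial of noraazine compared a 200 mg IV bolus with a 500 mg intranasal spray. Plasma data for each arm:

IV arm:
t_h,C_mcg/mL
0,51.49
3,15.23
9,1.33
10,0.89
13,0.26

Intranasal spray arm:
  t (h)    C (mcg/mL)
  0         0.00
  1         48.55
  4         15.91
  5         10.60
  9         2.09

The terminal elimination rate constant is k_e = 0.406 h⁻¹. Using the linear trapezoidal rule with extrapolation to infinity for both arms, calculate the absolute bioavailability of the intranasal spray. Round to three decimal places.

Trapezoidal AUC_0→13 (IV):
  [0→3]: (51.49+15.23)/2 × 3 = 100.08
  [3→9]: (15.23+1.33)/2 × 6 = 49.68
  [9→10]: (1.33+0.89)/2 × 1 = 1.11
  [10→13]: (0.89+0.26)/2 × 3 = 1.725
  Sum = 152.595 mcg/mL·h
IV tail: 0.26/0.406 = 0.640; AUC_iv,0→∞ = 152.595 + 0.640 = 153.235 mcg/mL·h
Trapezoidal AUC_0→9 (intranasal spray):
  [0→1]: (0.00+48.55)/2 × 1 = 24.275
  [1→4]: (48.55+15.91)/2 × 3 = 96.69
  [4→5]: (15.91+10.60)/2 × 1 = 13.255
  [5→9]: (10.60+2.09)/2 × 4 = 25.38
  Sum = 159.6 mcg/mL·h
intranasal spray tail: 2.09/0.406 = 5.148; AUC_ev,0→∞ = 159.6 + 5.148 = 164.748 mcg/mL·h
F = (AUC_ev/D_ev)/(AUC_iv/D_iv) = (164.748/500)/(153.235/200) = 0.329496/0.766175 = 0.4301

F = 0.430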